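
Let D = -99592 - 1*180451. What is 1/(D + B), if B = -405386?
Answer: -1/685429 ≈ -1.4589e-6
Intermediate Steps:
D = -280043 (D = -99592 - 180451 = -280043)
1/(D + B) = 1/(-280043 - 405386) = 1/(-685429) = -1/685429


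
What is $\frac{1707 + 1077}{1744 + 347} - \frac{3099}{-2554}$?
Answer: $\frac{4530115}{1780138} \approx 2.5448$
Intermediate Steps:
$\frac{1707 + 1077}{1744 + 347} - \frac{3099}{-2554} = \frac{2784}{2091} - - \frac{3099}{2554} = 2784 \cdot \frac{1}{2091} + \frac{3099}{2554} = \frac{928}{697} + \frac{3099}{2554} = \frac{4530115}{1780138}$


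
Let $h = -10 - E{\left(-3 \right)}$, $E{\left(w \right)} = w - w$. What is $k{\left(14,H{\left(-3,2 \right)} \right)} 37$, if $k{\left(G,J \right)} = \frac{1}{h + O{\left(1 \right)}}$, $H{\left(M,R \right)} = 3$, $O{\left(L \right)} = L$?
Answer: $- \frac{37}{9} \approx -4.1111$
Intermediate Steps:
$E{\left(w \right)} = 0$
$h = -10$ ($h = -10 - 0 = -10 + 0 = -10$)
$k{\left(G,J \right)} = - \frac{1}{9}$ ($k{\left(G,J \right)} = \frac{1}{-10 + 1} = \frac{1}{-9} = - \frac{1}{9}$)
$k{\left(14,H{\left(-3,2 \right)} \right)} 37 = \left(- \frac{1}{9}\right) 37 = - \frac{37}{9}$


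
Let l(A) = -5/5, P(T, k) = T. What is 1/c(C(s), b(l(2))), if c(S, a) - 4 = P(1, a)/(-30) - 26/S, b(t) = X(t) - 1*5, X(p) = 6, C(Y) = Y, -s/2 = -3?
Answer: -30/11 ≈ -2.7273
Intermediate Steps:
s = 6 (s = -2*(-3) = 6)
l(A) = -1 (l(A) = -5*⅕ = -1)
b(t) = 1 (b(t) = 6 - 1*5 = 6 - 5 = 1)
c(S, a) = 119/30 - 26/S (c(S, a) = 4 + (1/(-30) - 26/S) = 4 + (1*(-1/30) - 26/S) = 4 + (-1/30 - 26/S) = 119/30 - 26/S)
1/c(C(s), b(l(2))) = 1/(119/30 - 26/6) = 1/(119/30 - 26*⅙) = 1/(119/30 - 13/3) = 1/(-11/30) = -30/11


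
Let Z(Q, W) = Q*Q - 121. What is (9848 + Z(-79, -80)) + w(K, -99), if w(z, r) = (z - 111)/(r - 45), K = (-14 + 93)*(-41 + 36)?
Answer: 1149949/72 ≈ 15972.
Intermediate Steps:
K = -395 (K = 79*(-5) = -395)
w(z, r) = (-111 + z)/(-45 + r)
Z(Q, W) = -121 + Q² (Z(Q, W) = Q² - 121 = -121 + Q²)
(9848 + Z(-79, -80)) + w(K, -99) = (9848 + (-121 + (-79)²)) + (-111 - 395)/(-45 - 99) = (9848 + (-121 + 6241)) - 506/(-144) = (9848 + 6120) - 1/144*(-506) = 15968 + 253/72 = 1149949/72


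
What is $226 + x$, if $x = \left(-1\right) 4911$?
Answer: $-4685$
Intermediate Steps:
$x = -4911$
$226 + x = 226 - 4911 = -4685$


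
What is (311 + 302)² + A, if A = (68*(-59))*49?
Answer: 179181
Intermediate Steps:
A = -196588 (A = -4012*49 = -196588)
(311 + 302)² + A = (311 + 302)² - 196588 = 613² - 196588 = 375769 - 196588 = 179181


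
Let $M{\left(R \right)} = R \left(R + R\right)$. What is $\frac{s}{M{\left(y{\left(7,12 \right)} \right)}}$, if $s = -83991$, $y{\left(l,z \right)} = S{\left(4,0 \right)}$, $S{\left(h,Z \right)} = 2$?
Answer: $- \frac{83991}{8} \approx -10499.0$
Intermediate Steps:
$y{\left(l,z \right)} = 2$
$M{\left(R \right)} = 2 R^{2}$ ($M{\left(R \right)} = R 2 R = 2 R^{2}$)
$\frac{s}{M{\left(y{\left(7,12 \right)} \right)}} = - \frac{83991}{2 \cdot 2^{2}} = - \frac{83991}{2 \cdot 4} = - \frac{83991}{8}$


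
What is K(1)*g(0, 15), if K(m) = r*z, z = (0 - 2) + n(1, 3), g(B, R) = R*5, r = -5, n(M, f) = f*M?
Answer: -375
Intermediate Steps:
n(M, f) = M*f
g(B, R) = 5*R
z = 1 (z = (0 - 2) + 1*3 = -2 + 3 = 1)
K(m) = -5 (K(m) = -5*1 = -5)
K(1)*g(0, 15) = -25*15 = -5*75 = -375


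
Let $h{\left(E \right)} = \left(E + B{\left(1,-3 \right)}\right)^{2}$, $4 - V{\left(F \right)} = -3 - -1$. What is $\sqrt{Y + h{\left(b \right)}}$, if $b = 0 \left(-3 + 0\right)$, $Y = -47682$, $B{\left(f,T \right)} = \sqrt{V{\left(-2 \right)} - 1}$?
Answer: $7 i \sqrt{973} \approx 218.35 i$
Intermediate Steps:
$V{\left(F \right)} = 6$ ($V{\left(F \right)} = 4 - \left(-3 - -1\right) = 4 - \left(-3 + 1\right) = 4 - -2 = 4 + 2 = 6$)
$B{\left(f,T \right)} = \sqrt{5}$ ($B{\left(f,T \right)} = \sqrt{6 - 1} = \sqrt{5}$)
$b = 0$ ($b = 0 \left(-3\right) = 0$)
$h{\left(E \right)} = \left(E + \sqrt{5}\right)^{2}$
$\sqrt{Y + h{\left(b \right)}} = \sqrt{-47682 + \left(0 + \sqrt{5}\right)^{2}} = \sqrt{-47682 + \left(\sqrt{5}\right)^{2}} = \sqrt{-47682 + 5} = \sqrt{-47677} = 7 i \sqrt{973}$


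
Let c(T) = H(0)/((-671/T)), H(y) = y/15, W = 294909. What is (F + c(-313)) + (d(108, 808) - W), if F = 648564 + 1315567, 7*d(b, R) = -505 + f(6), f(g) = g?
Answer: 11684055/7 ≈ 1.6692e+6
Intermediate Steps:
d(b, R) = -499/7 (d(b, R) = (-505 + 6)/7 = (1/7)*(-499) = -499/7)
H(y) = y/15 (H(y) = y*(1/15) = y/15)
F = 1964131
c(T) = 0 (c(T) = ((1/15)*0)/((-671/T)) = 0*(-T/671) = 0)
(F + c(-313)) + (d(108, 808) - W) = (1964131 + 0) + (-499/7 - 1*294909) = 1964131 + (-499/7 - 294909) = 1964131 - 2064862/7 = 11684055/7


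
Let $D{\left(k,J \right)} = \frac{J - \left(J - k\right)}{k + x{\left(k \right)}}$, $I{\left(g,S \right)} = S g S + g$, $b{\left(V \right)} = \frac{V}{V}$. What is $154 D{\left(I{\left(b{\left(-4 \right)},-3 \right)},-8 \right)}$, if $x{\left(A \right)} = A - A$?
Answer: $154$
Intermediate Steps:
$b{\left(V \right)} = 1$
$I{\left(g,S \right)} = g + g S^{2}$ ($I{\left(g,S \right)} = g S^{2} + g = g + g S^{2}$)
$x{\left(A \right)} = 0$
$D{\left(k,J \right)} = 1$ ($D{\left(k,J \right)} = \frac{J - \left(J - k\right)}{k + 0} = \frac{k}{k} = 1$)
$154 D{\left(I{\left(b{\left(-4 \right)},-3 \right)},-8 \right)} = 154 \cdot 1 = 154$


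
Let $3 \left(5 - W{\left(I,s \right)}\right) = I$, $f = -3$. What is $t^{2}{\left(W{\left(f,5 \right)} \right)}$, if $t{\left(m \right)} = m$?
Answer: $36$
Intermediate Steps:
$W{\left(I,s \right)} = 5 - \frac{I}{3}$
$t^{2}{\left(W{\left(f,5 \right)} \right)} = \left(5 - -1\right)^{2} = \left(5 + 1\right)^{2} = 6^{2} = 36$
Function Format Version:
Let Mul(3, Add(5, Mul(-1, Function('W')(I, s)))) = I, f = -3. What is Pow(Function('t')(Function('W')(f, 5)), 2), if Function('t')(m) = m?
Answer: 36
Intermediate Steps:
Function('W')(I, s) = Add(5, Mul(Rational(-1, 3), I))
Pow(Function('t')(Function('W')(f, 5)), 2) = Pow(Add(5, Mul(Rational(-1, 3), -3)), 2) = Pow(Add(5, 1), 2) = Pow(6, 2) = 36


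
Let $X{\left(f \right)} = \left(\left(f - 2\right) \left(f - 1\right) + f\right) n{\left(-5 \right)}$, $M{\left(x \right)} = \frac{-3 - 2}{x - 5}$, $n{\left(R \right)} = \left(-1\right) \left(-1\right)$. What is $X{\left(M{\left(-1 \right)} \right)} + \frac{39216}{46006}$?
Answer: $\frac{1556999}{828108} \approx 1.8802$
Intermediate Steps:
$n{\left(R \right)} = 1$
$M{\left(x \right)} = - \frac{5}{-5 + x}$
$X{\left(f \right)} = f + \left(-1 + f\right) \left(-2 + f\right)$ ($X{\left(f \right)} = \left(\left(f - 2\right) \left(f - 1\right) + f\right) 1 = \left(\left(-2 + f\right) \left(-1 + f\right) + f\right) 1 = \left(\left(-1 + f\right) \left(-2 + f\right) + f\right) 1 = \left(f + \left(-1 + f\right) \left(-2 + f\right)\right) 1 = f + \left(-1 + f\right) \left(-2 + f\right)$)
$X{\left(M{\left(-1 \right)} \right)} + \frac{39216}{46006} = \left(2 + \left(- \frac{5}{-5 - 1}\right)^{2} - 2 \left(- \frac{5}{-5 - 1}\right)\right) + \frac{39216}{46006} = \left(2 + \left(- \frac{5}{-6}\right)^{2} - 2 \left(- \frac{5}{-6}\right)\right) + 39216 \cdot \frac{1}{46006} = \left(2 + \left(\left(-5\right) \left(- \frac{1}{6}\right)\right)^{2} - 2 \left(\left(-5\right) \left(- \frac{1}{6}\right)\right)\right) + \frac{19608}{23003} = \left(2 + \left(\frac{5}{6}\right)^{2} - \frac{5}{3}\right) + \frac{19608}{23003} = \left(2 + \frac{25}{36} - \frac{5}{3}\right) + \frac{19608}{23003} = \frac{37}{36} + \frac{19608}{23003} = \frac{1556999}{828108}$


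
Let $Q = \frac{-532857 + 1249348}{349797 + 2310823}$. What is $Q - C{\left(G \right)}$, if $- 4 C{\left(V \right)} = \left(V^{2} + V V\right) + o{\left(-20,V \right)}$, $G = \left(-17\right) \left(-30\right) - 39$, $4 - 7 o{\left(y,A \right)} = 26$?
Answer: $\frac{2065811486997}{18624340} \approx 1.1092 \cdot 10^{5}$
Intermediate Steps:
$o{\left(y,A \right)} = - \frac{22}{7}$ ($o{\left(y,A \right)} = \frac{4}{7} - \frac{26}{7} = - \frac{22}{7}$)
$Q = \frac{716491}{2660620} \approx 0.26929$
$G = 471$ ($G = 510 - 39 = 471$)
$C{\left(V \right)} = \frac{11}{14} - \frac{V^{2}}{2}$ ($C{\left(V \right)} = - \frac{\left(V^{2} + V V\right) - \frac{22}{7}}{4} = - \frac{\left(V^{2} + V^{2}\right) - \frac{22}{7}}{4} = - \frac{2 V^{2} - \frac{22}{7}}{4} = - \frac{- \frac{22}{7} + 2 V^{2}}{4} = \frac{11}{14} - \frac{V^{2}}{2}$)
$Q - C{\left(G \right)} = \frac{716491}{2660620} - \left(\frac{11}{14} - \frac{471^{2}}{2}\right) = \frac{716491}{2660620} - \left(\frac{11}{14} - \frac{221841}{2}\right) = \frac{716491}{2660620} - - \frac{776438}{7} = \frac{716491}{2660620} + \frac{776438}{7} = \frac{2065811486997}{18624340}$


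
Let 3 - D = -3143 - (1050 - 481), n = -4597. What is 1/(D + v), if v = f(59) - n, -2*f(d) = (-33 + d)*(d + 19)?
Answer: 1/7298 ≈ 0.00013702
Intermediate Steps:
f(d) = -(-33 + d)*(19 + d)/2 (f(d) = -(-33 + d)*(d + 19)/2 = -(-33 + d)*(19 + d)/2)
v = 3583 (v = (627/2 + 7*59 - 1/2*59**2) - 1*(-4597) = (627/2 + 413 - 1/2*3481) + 4597 = (627/2 + 413 - 3481/2) + 4597 = -1014 + 4597 = 3583)
D = 3715 (D = 3 - (-3143 - (1050 - 481)) = 3 - (-3143 - 1*569) = 3 - (-3143 - 569) = 3 - 1*(-3712) = 3 + 3712 = 3715)
1/(D + v) = 1/(3715 + 3583) = 1/7298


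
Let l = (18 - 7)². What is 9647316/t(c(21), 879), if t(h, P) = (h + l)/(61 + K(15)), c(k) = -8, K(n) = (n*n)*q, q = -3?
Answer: -5923452024/113 ≈ -5.2420e+7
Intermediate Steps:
K(n) = -3*n² (K(n) = (n*n)*(-3) = n²*(-3) = -3*n²)
l = 121 (l = 11² = 121)
t(h, P) = -121/614 - h/614 (t(h, P) = (h + 121)/(61 - 3*15²) = (121 + h)/(61 - 3*225) = (121 + h)/(61 - 675) = (121 + h)/(-614) = (121 + h)*(-1/614) = -121/614 - h/614)
9647316/t(c(21), 879) = 9647316/(-121/614 - 1/614*(-8)) = 9647316/(-121/614 + 4/307) = 9647316/(-113/614) = 9647316*(-614/113) = -5923452024/113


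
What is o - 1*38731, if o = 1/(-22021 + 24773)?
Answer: -106587711/2752 ≈ -38731.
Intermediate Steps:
o = 1/2752 ≈ 0.00036337
o - 1*38731 = 1/2752 - 1*38731 = 1/2752 - 38731 = -106587711/2752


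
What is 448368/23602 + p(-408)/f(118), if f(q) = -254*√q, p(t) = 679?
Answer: 224184/11801 - 679*√118/29972 ≈ 18.751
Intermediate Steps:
448368/23602 + p(-408)/f(118) = 448368/23602 + 679/((-254*√118)) = 448368*(1/23602) + 679*(-√118/29972) = 224184/11801 - 679*√118/29972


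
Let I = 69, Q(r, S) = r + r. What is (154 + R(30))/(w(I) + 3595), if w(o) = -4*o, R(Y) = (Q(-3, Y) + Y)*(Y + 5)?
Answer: 994/3319 ≈ 0.29949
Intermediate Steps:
Q(r, S) = 2*r
R(Y) = (-6 + Y)*(5 + Y) (R(Y) = (2*(-3) + Y)*(Y + 5) = (-6 + Y)*(5 + Y))
(154 + R(30))/(w(I) + 3595) = (154 + (-30 + 30² - 1*30))/(-4*69 + 3595) = (154 + (-30 + 900 - 30))/(-276 + 3595) = (154 + 840)/3319 = 994*(1/3319) = 994/3319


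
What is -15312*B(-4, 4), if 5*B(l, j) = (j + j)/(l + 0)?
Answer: 30624/5 ≈ 6124.8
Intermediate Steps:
B(l, j) = 2*j/(5*l) (B(l, j) = ((j + j)/(l + 0))/5 = ((2*j)/l)/5 = (2*j/l)/5 = 2*j/(5*l))
-15312*B(-4, 4) = -30624*4/(5*(-4)) = -30624*4*(-1)/(5*4) = -15312*(-⅖) = 30624/5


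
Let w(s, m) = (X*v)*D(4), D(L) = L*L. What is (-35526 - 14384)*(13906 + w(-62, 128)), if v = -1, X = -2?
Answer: -695645580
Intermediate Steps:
D(L) = L²
w(s, m) = 32 (w(s, m) = -2*(-1)*4² = 2*16 = 32)
(-35526 - 14384)*(13906 + w(-62, 128)) = (-35526 - 14384)*(13906 + 32) = -49910*13938 = -695645580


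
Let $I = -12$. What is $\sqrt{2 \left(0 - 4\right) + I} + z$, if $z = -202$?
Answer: $-202 + 2 i \sqrt{5} \approx -202.0 + 4.4721 i$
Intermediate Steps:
$\sqrt{2 \left(0 - 4\right) + I} + z = \sqrt{2 \left(0 - 4\right) - 12} - 202 = \sqrt{2 \left(-4\right) - 12} - 202 = \sqrt{-8 - 12} - 202 = \sqrt{-20} - 202 = 2 i \sqrt{5} - 202 = -202 + 2 i \sqrt{5}$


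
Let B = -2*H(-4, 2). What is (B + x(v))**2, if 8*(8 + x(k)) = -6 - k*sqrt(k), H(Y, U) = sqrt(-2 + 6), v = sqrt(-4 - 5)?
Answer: 9*(34 + sqrt(3)*I**(3/2))**2/64 ≈ 150.85 + 11.29*I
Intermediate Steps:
v = 3*I (v = sqrt(-9) = 3*I ≈ 3.0*I)
H(Y, U) = 2 (H(Y, U) = sqrt(4) = 2)
x(k) = -35/4 - k**(3/2)/8 (x(k) = -8 + (-6 - k*sqrt(k))/8 = -8 + (-6 - k**(3/2))/8 = -8 + (-3/4 - k**(3/2)/8) = -35/4 - k**(3/2)/8)
B = -4 (B = -2*2 = -4)
(B + x(v))**2 = (-4 + (-35/4 - 3*sqrt(3)*I**(3/2)/8))**2 = (-51/4 - 3*sqrt(3)*I**(3/2)/8)**2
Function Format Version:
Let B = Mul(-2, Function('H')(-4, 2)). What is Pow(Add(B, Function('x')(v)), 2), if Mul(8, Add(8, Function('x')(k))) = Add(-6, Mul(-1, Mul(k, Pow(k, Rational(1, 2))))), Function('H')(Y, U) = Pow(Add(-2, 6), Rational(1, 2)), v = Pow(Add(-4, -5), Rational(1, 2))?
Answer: Mul(Rational(9, 64), Pow(Add(34, Mul(Pow(3, Rational(1, 2)), Pow(I, Rational(3, 2)))), 2)) ≈ Add(150.85, Mul(11.290, I))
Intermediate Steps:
v = Mul(3, I) (v = Pow(-9, Rational(1, 2)) = Mul(3, I) ≈ Mul(3.0000, I))
Function('H')(Y, U) = 2 (Function('H')(Y, U) = Pow(4, Rational(1, 2)) = 2)
Function('x')(k) = Add(Rational(-35, 4), Mul(Rational(-1, 8), Pow(k, Rational(3, 2)))) (Function('x')(k) = Add(-8, Mul(Rational(1, 8), Add(-6, Mul(-1, Mul(k, Pow(k, Rational(1, 2))))))) = Add(-8, Mul(Rational(1, 8), Add(-6, Mul(-1, Pow(k, Rational(3, 2)))))) = Add(-8, Add(Rational(-3, 4), Mul(Rational(-1, 8), Pow(k, Rational(3, 2))))) = Add(Rational(-35, 4), Mul(Rational(-1, 8), Pow(k, Rational(3, 2)))))
B = -4 (B = Mul(-2, 2) = -4)
Pow(Add(B, Function('x')(v)), 2) = Pow(Add(-4, Add(Rational(-35, 4), Mul(Rational(-1, 8), Pow(Mul(3, I), Rational(3, 2))))), 2) = Pow(Add(-4, Add(Rational(-35, 4), Mul(Rational(-1, 8), Mul(3, Pow(3, Rational(1, 2)), Pow(I, Rational(3, 2)))))), 2) = Pow(Add(-4, Add(Rational(-35, 4), Mul(Rational(-3, 8), Pow(3, Rational(1, 2)), Pow(I, Rational(3, 2))))), 2) = Pow(Add(Rational(-51, 4), Mul(Rational(-3, 8), Pow(3, Rational(1, 2)), Pow(I, Rational(3, 2)))), 2)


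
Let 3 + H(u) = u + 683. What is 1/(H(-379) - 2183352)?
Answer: -1/2183051 ≈ -4.5807e-7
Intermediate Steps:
H(u) = 680 + u (H(u) = -3 + (u + 683) = -3 + (683 + u) = 680 + u)
1/(H(-379) - 2183352) = 1/((680 - 379) - 2183352) = 1/(301 - 2183352) = 1/(-2183051) = -1/2183051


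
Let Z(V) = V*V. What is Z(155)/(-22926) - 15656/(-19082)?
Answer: -49757797/218736966 ≈ -0.22748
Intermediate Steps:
Z(V) = V²
Z(155)/(-22926) - 15656/(-19082) = 155²/(-22926) - 15656/(-19082) = 24025*(-1/22926) - 15656*(-1/19082) = -24025/22926 + 7828/9541 = -49757797/218736966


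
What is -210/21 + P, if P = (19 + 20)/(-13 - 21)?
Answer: -379/34 ≈ -11.147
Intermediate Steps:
P = -39/34 (P = 39/(-34) = 39*(-1/34) = -39/34 ≈ -1.1471)
-210/21 + P = -210/21 - 39/34 = -14*5/7 - 39/34 = -10 - 39/34 = -379/34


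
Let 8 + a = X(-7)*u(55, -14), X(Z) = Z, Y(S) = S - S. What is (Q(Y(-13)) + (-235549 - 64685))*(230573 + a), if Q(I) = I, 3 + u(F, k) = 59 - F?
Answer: -69221350572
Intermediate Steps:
Y(S) = 0
u(F, k) = 56 - F (u(F, k) = -3 + (59 - F) = 56 - F)
a = -15 (a = -8 - 7*(56 - 1*55) = -8 - 7*(56 - 55) = -8 - 7*1 = -8 - 7 = -15)
(Q(Y(-13)) + (-235549 - 64685))*(230573 + a) = (0 + (-235549 - 64685))*(230573 - 15) = (0 - 300234)*230558 = -300234*230558 = -69221350572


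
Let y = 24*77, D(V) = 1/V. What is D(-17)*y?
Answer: -1848/17 ≈ -108.71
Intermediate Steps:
y = 1848
D(-17)*y = 1848/(-17) = -1/17*1848 = -1848/17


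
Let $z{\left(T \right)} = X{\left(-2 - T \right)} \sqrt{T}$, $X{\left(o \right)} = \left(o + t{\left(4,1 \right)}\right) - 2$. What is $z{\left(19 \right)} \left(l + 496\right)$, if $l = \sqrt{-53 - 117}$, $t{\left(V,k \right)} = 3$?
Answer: $20 \sqrt{19} \left(-496 - i \sqrt{170}\right) \approx -43240.0 - 1136.7 i$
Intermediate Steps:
$X{\left(o \right)} = 1 + o$ ($X{\left(o \right)} = \left(o + 3\right) - 2 = \left(3 + o\right) - 2 = 1 + o$)
$l = i \sqrt{170}$ ($l = \sqrt{-170} = i \sqrt{170} \approx 13.038 i$)
$z{\left(T \right)} = \sqrt{T} \left(-1 - T\right)$ ($z{\left(T \right)} = \left(1 - \left(2 + T\right)\right) \sqrt{T} = \left(-1 - T\right) \sqrt{T} = \sqrt{T} \left(-1 - T\right)$)
$z{\left(19 \right)} \left(l + 496\right) = \sqrt{19} \left(-1 - 19\right) \left(i \sqrt{170} + 496\right) = \sqrt{19} \left(-1 - 19\right) \left(496 + i \sqrt{170}\right) = \sqrt{19} \left(-20\right) \left(496 + i \sqrt{170}\right) = - 20 \sqrt{19} \left(496 + i \sqrt{170}\right)$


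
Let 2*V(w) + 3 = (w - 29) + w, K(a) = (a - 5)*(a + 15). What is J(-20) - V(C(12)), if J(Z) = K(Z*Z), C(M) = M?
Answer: 163929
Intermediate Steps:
K(a) = (-5 + a)*(15 + a)
J(Z) = -75 + Z**4 + 10*Z**2 (J(Z) = -75 + (Z*Z)**2 + 10*(Z*Z) = -75 + (Z**2)**2 + 10*Z**2 = -75 + Z**4 + 10*Z**2)
V(w) = -16 + w (V(w) = -3/2 + ((w - 29) + w)/2 = -3/2 + ((-29 + w) + w)/2 = -3/2 + (-29 + 2*w)/2 = -3/2 + (-29/2 + w) = -16 + w)
J(-20) - V(C(12)) = (-75 + (-20)**4 + 10*(-20)**2) - (-16 + 12) = (-75 + 160000 + 10*400) - 1*(-4) = (-75 + 160000 + 4000) + 4 = 163925 + 4 = 163929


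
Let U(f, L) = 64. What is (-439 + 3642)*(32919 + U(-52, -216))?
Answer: 105644549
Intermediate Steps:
(-439 + 3642)*(32919 + U(-52, -216)) = (-439 + 3642)*(32919 + 64) = 3203*32983 = 105644549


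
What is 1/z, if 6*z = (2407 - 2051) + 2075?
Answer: 6/2431 ≈ 0.0024681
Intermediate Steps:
z = 2431/6 (z = ((2407 - 2051) + 2075)/6 = (356 + 2075)/6 = (1/6)*2431 = 2431/6 ≈ 405.17)
1/z = 1/(2431/6) = 6/2431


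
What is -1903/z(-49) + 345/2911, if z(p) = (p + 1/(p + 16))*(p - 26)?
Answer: -46980713/117749950 ≈ -0.39899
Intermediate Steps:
z(p) = (-26 + p)*(p + 1/(16 + p)) (z(p) = (p + 1/(16 + p))*(-26 + p) = (-26 + p)*(p + 1/(16 + p)))
-1903/z(-49) + 345/2911 = -1903*(16 - 49)/(-26 + (-49)³ - 415*(-49) - 10*(-49)²) + 345/2911 = -1903*(-33/(-26 - 117649 + 20335 - 10*2401)) + 345*(1/2911) = -1903*(-33/(-26 - 117649 + 20335 - 24010)) + 345/2911 = -1903/((-1/33*(-121350))) + 345/2911 = -1903/40450/11 + 345/2911 = -1903*11/40450 + 345/2911 = -20933/40450 + 345/2911 = -46980713/117749950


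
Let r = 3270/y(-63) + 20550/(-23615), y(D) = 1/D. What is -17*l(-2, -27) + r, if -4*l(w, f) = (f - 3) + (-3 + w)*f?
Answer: -3883526805/18892 ≈ -2.0556e+5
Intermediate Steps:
l(w, f) = ¾ - f/4 - f*(-3 + w)/4 (l(w, f) = -((f - 3) + (-3 + w)*f)/4 = -((-3 + f) + f*(-3 + w))/4 = -(-3 + f + f*(-3 + w))/4 = ¾ - f/4 - f*(-3 + w)/4)
r = -972989340/4723 (r = 3270/(1/(-63)) + 20550/(-23615) = 3270/(-1/63) + 20550*(-1/23615) = 3270*(-63) - 4110/4723 = -206010 - 4110/4723 = -972989340/4723 ≈ -2.0601e+5)
-17*l(-2, -27) + r = -17*(¾ + (½)*(-27) - ¼*(-27)*(-2)) - 972989340/4723 = -17*(¾ - 27/2 - 27/2) - 972989340/4723 = -17*(-105/4) - 972989340/4723 = 1785/4 - 972989340/4723 = -3883526805/18892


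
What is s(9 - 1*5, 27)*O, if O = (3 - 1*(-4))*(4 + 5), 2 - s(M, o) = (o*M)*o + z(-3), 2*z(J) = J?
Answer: -366975/2 ≈ -1.8349e+5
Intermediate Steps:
z(J) = J/2
s(M, o) = 7/2 - M*o**2 (s(M, o) = 2 - ((o*M)*o + (1/2)*(-3)) = 2 - ((M*o)*o - 3/2) = 2 - (M*o**2 - 3/2) = 2 - (-3/2 + M*o**2) = 2 + (3/2 - M*o**2) = 7/2 - M*o**2)
O = 63 (O = (3 + 4)*9 = 7*9 = 63)
s(9 - 1*5, 27)*O = (7/2 - 1*(9 - 1*5)*27**2)*63 = (7/2 - 1*(9 - 5)*729)*63 = (7/2 - 1*4*729)*63 = (7/2 - 2916)*63 = -5825/2*63 = -366975/2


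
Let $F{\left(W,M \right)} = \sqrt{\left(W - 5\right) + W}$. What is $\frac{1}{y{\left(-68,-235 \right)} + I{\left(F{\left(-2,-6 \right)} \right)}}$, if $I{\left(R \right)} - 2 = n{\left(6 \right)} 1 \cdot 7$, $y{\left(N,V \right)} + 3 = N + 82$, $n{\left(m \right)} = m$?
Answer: $\frac{1}{55} \approx 0.018182$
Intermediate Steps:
$F{\left(W,M \right)} = \sqrt{-5 + 2 W}$ ($F{\left(W,M \right)} = \sqrt{\left(-5 + W\right) + W} = \sqrt{-5 + 2 W}$)
$y{\left(N,V \right)} = 79 + N$ ($y{\left(N,V \right)} = -3 + \left(N + 82\right) = -3 + \left(82 + N\right) = 79 + N$)
$I{\left(R \right)} = 44$ ($I{\left(R \right)} = 2 + 6 \cdot 1 \cdot 7 = 2 + 6 \cdot 7 = 2 + 42 = 44$)
$\frac{1}{y{\left(-68,-235 \right)} + I{\left(F{\left(-2,-6 \right)} \right)}} = \frac{1}{\left(79 - 68\right) + 44} = \frac{1}{11 + 44} = \frac{1}{55}$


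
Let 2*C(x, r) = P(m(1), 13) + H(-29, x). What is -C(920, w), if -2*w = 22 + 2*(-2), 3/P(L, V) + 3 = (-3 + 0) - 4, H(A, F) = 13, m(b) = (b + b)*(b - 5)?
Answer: -127/20 ≈ -6.3500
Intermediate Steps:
m(b) = 2*b*(-5 + b) (m(b) = (2*b)*(-5 + b) = 2*b*(-5 + b))
P(L, V) = -3/10 (P(L, V) = 3/(-3 + ((-3 + 0) - 4)) = 3/(-3 + (-3 - 4)) = 3/(-3 - 7) = 3/(-10) = 3*(-⅒) = -3/10)
w = -9 (w = -(22 + 2*(-2))/2 = -(22 - 4)/2 = -½*18 = -9)
C(x, r) = 127/20 (C(x, r) = (-3/10 + 13)/2 = (½)*(127/10) = 127/20)
-C(920, w) = -1*127/20 = -127/20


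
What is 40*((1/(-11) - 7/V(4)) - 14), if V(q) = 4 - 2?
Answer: -7740/11 ≈ -703.64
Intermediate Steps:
V(q) = 2
40*((1/(-11) - 7/V(4)) - 14) = 40*((1/(-11) - 7/2) - 14) = 40*((1*(-1/11) - 7*½) - 14) = 40*((-1/11 - 7/2) - 14) = 40*(-79/22 - 14) = 40*(-387/22) = -7740/11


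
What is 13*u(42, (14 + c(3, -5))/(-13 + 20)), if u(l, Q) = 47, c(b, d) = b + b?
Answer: 611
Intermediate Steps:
c(b, d) = 2*b
13*u(42, (14 + c(3, -5))/(-13 + 20)) = 13*47 = 611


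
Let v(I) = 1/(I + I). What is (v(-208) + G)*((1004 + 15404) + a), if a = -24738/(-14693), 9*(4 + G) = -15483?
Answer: -37061164939073/1309776 ≈ -2.8296e+7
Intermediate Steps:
G = -5173/3 (G = -4 + (⅑)*(-15483) = -4 - 5161/3 = -5173/3 ≈ -1724.3)
a = 3534/2099 (a = -24738*(-1/14693) = 3534/2099 ≈ 1.6837)
v(I) = 1/(2*I)
(v(-208) + G)*((1004 + 15404) + a) = ((½)/(-208) - 5173/3)*((1004 + 15404) + 3534/2099) = ((½)*(-1/208) - 5173/3)*(16408 + 3534/2099) = (-1/416 - 5173/3)*(34443926/2099) = -2151971/1248*34443926/2099 = -37061164939073/1309776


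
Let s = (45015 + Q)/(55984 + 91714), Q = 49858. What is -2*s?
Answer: -94873/73849 ≈ -1.2847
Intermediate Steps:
s = 94873/147698 (s = (45015 + 49858)/(55984 + 91714) = 94873/147698 ≈ 0.64234)
-2*s = -2*94873/147698 = -94873/73849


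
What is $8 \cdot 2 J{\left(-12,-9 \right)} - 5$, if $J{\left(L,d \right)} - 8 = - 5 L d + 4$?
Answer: $-8453$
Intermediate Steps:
$J{\left(L,d \right)} = 12 - 5 L d$ ($J{\left(L,d \right)} = 8 + \left(- 5 L d + 4\right) = 8 - \left(-4 + 5 L d\right) = 12 - 5 L d$)
$8 \cdot 2 J{\left(-12,-9 \right)} - 5 = 8 \cdot 2 \left(12 - \left(-60\right) \left(-9\right)\right) - 5 = 16 \left(12 - 540\right) - 5 = 16 \left(-528\right) - 5 = -8448 - 5 = -8453$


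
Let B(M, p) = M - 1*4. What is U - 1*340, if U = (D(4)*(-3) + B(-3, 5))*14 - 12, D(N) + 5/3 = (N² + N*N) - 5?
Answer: -1514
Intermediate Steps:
B(M, p) = -4 + M (B(M, p) = M - 4 = -4 + M)
D(N) = -20/3 + 2*N² (D(N) = -5/3 + ((N² + N*N) - 5) = -5/3 + ((N² + N²) - 5) = -5/3 + (2*N² - 5) = -5/3 + (-5 + 2*N²) = -20/3 + 2*N²)
U = -1174 (U = ((-20/3 + 2*4²)*(-3) + (-4 - 3))*14 - 12 = ((-20/3 + 2*16)*(-3) - 7)*14 - 12 = ((-20/3 + 32)*(-3) - 7)*14 - 12 = ((76/3)*(-3) - 7)*14 - 12 = (-76 - 7)*14 - 12 = -83*14 - 12 = -1162 - 12 = -1174)
U - 1*340 = -1174 - 1*340 = -1174 - 340 = -1514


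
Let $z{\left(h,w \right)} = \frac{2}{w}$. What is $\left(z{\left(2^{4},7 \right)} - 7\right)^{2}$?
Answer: $\frac{2209}{49} \approx 45.082$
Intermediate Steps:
$\left(z{\left(2^{4},7 \right)} - 7\right)^{2} = \left(\frac{2}{7} - 7\right)^{2} = \left(- \frac{47}{7}\right)^{2} = \frac{2209}{49}$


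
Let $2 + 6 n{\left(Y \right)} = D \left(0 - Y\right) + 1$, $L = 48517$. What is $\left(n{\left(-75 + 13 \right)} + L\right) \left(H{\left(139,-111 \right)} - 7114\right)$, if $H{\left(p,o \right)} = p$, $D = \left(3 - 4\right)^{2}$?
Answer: $- \frac{676953975}{2} \approx -3.3848 \cdot 10^{8}$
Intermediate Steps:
$D = 1$ ($D = \left(-1\right)^{2} = 1$)
$n{\left(Y \right)} = - \frac{1}{6} - \frac{Y}{6}$ ($n{\left(Y \right)} = - \frac{1}{3} + \frac{1 \left(0 - Y\right) + 1}{6} = - \frac{1}{3} + \frac{1 \left(- Y\right) + 1}{6} = - \frac{1}{3} + \frac{- Y + 1}{6} = - \frac{1}{3} + \frac{1 - Y}{6} = - \frac{1}{3} - \left(- \frac{1}{6} + \frac{Y}{6}\right) = - \frac{1}{6} - \frac{Y}{6}$)
$\left(n{\left(-75 + 13 \right)} + L\right) \left(H{\left(139,-111 \right)} - 7114\right) = \left(\left(- \frac{1}{6} - \frac{-75 + 13}{6}\right) + 48517\right) \left(139 - 7114\right) = \left(\left(- \frac{1}{6} - - \frac{31}{3}\right) + 48517\right) \left(139 + \left(-12471 + 5357\right)\right) = \left(\left(- \frac{1}{6} + \frac{31}{3}\right) + 48517\right) \left(139 - 7114\right) = \left(\frac{61}{6} + 48517\right) \left(-6975\right) = \frac{291163}{6} \left(-6975\right) = - \frac{676953975}{2}$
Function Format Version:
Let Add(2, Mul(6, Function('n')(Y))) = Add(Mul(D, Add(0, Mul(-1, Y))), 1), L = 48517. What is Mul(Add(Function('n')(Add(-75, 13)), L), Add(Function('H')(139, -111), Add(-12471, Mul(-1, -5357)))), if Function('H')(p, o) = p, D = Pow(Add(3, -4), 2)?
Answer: Rational(-676953975, 2) ≈ -3.3848e+8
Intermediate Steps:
D = 1 (D = Pow(-1, 2) = 1)
Function('n')(Y) = Add(Rational(-1, 6), Mul(Rational(-1, 6), Y)) (Function('n')(Y) = Add(Rational(-1, 3), Mul(Rational(1, 6), Add(Mul(1, Add(0, Mul(-1, Y))), 1))) = Add(Rational(-1, 3), Mul(Rational(1, 6), Add(Mul(1, Mul(-1, Y)), 1))) = Add(Rational(-1, 3), Mul(Rational(1, 6), Add(Mul(-1, Y), 1))) = Add(Rational(-1, 3), Mul(Rational(1, 6), Add(1, Mul(-1, Y)))) = Add(Rational(-1, 3), Add(Rational(1, 6), Mul(Rational(-1, 6), Y))) = Add(Rational(-1, 6), Mul(Rational(-1, 6), Y)))
Mul(Add(Function('n')(Add(-75, 13)), L), Add(Function('H')(139, -111), Add(-12471, Mul(-1, -5357)))) = Mul(Add(Add(Rational(-1, 6), Mul(Rational(-1, 6), Add(-75, 13))), 48517), Add(139, Add(-12471, Mul(-1, -5357)))) = Mul(Add(Add(Rational(-1, 6), Mul(Rational(-1, 6), -62)), 48517), Add(139, Add(-12471, 5357))) = Mul(Add(Add(Rational(-1, 6), Rational(31, 3)), 48517), Add(139, -7114)) = Mul(Add(Rational(61, 6), 48517), -6975) = Mul(Rational(291163, 6), -6975) = Rational(-676953975, 2)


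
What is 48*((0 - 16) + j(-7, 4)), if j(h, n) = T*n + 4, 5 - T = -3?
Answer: 960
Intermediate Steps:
T = 8 (T = 5 - 1*(-3) = 5 + 3 = 8)
j(h, n) = 4 + 8*n (j(h, n) = 8*n + 4 = 4 + 8*n)
48*((0 - 16) + j(-7, 4)) = 48*((0 - 16) + (4 + 8*4)) = 48*(-16 + (4 + 32)) = 48*(-16 + 36) = 48*20 = 960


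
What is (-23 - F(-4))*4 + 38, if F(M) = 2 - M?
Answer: -78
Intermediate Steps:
(-23 - F(-4))*4 + 38 = (-23 - (2 - 1*(-4)))*4 + 38 = (-23 - (2 + 4))*4 + 38 = (-23 - 1*6)*4 + 38 = (-23 - 6)*4 + 38 = -29*4 + 38 = -116 + 38 = -78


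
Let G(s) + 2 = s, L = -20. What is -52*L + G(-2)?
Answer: 1036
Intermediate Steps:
G(s) = -2 + s
-52*L + G(-2) = -52*(-20) + (-2 - 2) = 1040 - 4 = 1036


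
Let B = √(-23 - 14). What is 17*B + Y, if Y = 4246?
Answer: 4246 + 17*I*√37 ≈ 4246.0 + 103.41*I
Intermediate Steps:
B = I*√37 (B = √(-37) = I*√37 ≈ 6.0828*I)
17*B + Y = 17*(I*√37) + 4246 = 17*I*√37 + 4246 = 4246 + 17*I*√37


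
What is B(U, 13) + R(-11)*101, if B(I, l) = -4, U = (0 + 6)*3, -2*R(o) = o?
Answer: 1103/2 ≈ 551.50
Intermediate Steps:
R(o) = -o/2
U = 18 (U = 6*3 = 18)
B(U, 13) + R(-11)*101 = -4 - 1/2*(-11)*101 = -4 + (11/2)*101 = -4 + 1111/2 = 1103/2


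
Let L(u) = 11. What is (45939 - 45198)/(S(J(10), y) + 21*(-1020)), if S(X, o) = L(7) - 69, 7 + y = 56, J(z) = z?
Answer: -741/21478 ≈ -0.034500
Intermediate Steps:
y = 49 (y = -7 + 56 = 49)
S(X, o) = -58 (S(X, o) = 11 - 69 = -58)
(45939 - 45198)/(S(J(10), y) + 21*(-1020)) = (45939 - 45198)/(-58 + 21*(-1020)) = 741/(-58 - 21420) = 741/(-21478) = 741*(-1/21478) = -741/21478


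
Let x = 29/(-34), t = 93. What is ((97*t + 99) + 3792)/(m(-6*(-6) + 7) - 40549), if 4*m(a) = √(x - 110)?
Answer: -284821366272/894456445913 - 51648*I*√128146/894456445913 ≈ -0.31843 - 2.067e-5*I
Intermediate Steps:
x = -29/34 (x = 29*(-1/34) = -29/34 ≈ -0.85294)
m(a) = I*√128146/136 (m(a) = √(-29/34 - 110)/4 = √(-3769/34)/4 = (I*√128146/34)/4 = I*√128146/136)
((97*t + 99) + 3792)/(m(-6*(-6) + 7) - 40549) = ((97*93 + 99) + 3792)/(I*√128146/136 - 40549) = ((9021 + 99) + 3792)/(-40549 + I*√128146/136) = (9120 + 3792)/(-40549 + I*√128146/136) = 12912/(-40549 + I*√128146/136)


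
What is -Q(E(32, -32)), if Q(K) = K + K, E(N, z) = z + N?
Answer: 0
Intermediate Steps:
E(N, z) = N + z
Q(K) = 2*K
-Q(E(32, -32)) = -2*(32 - 32) = -2*0 = -1*0 = 0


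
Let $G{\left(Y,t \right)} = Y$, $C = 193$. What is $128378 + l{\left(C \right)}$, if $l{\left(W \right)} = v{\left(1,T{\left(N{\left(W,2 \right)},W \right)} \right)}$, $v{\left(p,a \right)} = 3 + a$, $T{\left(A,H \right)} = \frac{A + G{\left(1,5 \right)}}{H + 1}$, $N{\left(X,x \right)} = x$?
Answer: $\frac{24905917}{194} \approx 1.2838 \cdot 10^{5}$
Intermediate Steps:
$T{\left(A,H \right)} = \frac{1 + A}{1 + H}$ ($T{\left(A,H \right)} = \frac{A + 1}{H + 1} = \frac{1 + A}{1 + H}$)
$l{\left(W \right)} = 3 + \frac{3}{1 + W}$ ($l{\left(W \right)} = 3 + \frac{1 + 2}{1 + W} = 3 + \frac{1}{1 + W} 3 = 3 + \frac{3}{1 + W}$)
$128378 + l{\left(C \right)} = 128378 + \frac{3 \left(2 + 193\right)}{1 + 193} = 128378 + 3 \cdot \frac{1}{194} \cdot 195 = 128378 + \frac{585}{194} = \frac{24905917}{194}$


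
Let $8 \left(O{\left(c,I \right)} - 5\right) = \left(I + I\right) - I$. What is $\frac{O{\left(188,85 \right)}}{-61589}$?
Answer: $- \frac{125}{492712} \approx -0.0002537$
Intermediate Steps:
$O{\left(c,I \right)} = 5 + \frac{I}{8}$ ($O{\left(c,I \right)} = 5 + \frac{\left(I + I\right) - I}{8} = 5 + \frac{2 I - I}{8} = 5 + \frac{I}{8}$)
$\frac{O{\left(188,85 \right)}}{-61589} = \frac{5 + \frac{1}{8} \cdot 85}{-61589} = \left(5 + \frac{85}{8}\right) \left(- \frac{1}{61589}\right) = \frac{125}{8} \left(- \frac{1}{61589}\right) = - \frac{125}{492712}$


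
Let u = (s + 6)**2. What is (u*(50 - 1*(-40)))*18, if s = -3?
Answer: 14580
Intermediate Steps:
u = 9 (u = (-3 + 6)**2 = 3**2 = 9)
(u*(50 - 1*(-40)))*18 = (9*(50 - 1*(-40)))*18 = (9*(50 + 40))*18 = (9*90)*18 = 810*18 = 14580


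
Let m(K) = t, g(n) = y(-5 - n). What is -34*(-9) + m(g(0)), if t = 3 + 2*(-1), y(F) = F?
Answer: 307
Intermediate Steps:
g(n) = -5 - n
t = 1 (t = 3 - 2 = 1)
m(K) = 1
-34*(-9) + m(g(0)) = -34*(-9) + 1 = 306 + 1 = 307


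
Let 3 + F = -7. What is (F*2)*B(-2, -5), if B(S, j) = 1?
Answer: -20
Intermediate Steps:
F = -10 (F = -3 - 7 = -10)
(F*2)*B(-2, -5) = -10*2*1 = -20*1 = -20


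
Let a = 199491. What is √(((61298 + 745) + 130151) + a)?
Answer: 19*√1085 ≈ 625.85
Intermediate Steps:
√(((61298 + 745) + 130151) + a) = √(((61298 + 745) + 130151) + 199491) = √((62043 + 130151) + 199491) = √(192194 + 199491) = √391685 = 19*√1085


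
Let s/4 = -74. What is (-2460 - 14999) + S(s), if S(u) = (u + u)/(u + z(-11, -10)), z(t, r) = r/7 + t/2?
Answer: -74035331/4241 ≈ -17457.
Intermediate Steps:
s = -296 (s = 4*(-74) = -296)
z(t, r) = t/2 + r/7 (z(t, r) = r*(⅐) + t*(½) = r/7 + t/2 = t/2 + r/7)
S(u) = 2*u/(-97/14 + u) (S(u) = (u + u)/(u + ((½)*(-11) + (⅐)*(-10))) = (2*u)/(u + (-11/2 - 10/7)) = (2*u)/(u - 97/14) = (2*u)/(-97/14 + u) = 2*u/(-97/14 + u))
(-2460 - 14999) + S(s) = (-2460 - 14999) + 28*(-296)/(-97 + 14*(-296)) = -17459 + 28*(-296)/(-97 - 4144) = -17459 + 28*(-296)/(-4241) = -17459 + 28*(-296)*(-1/4241) = -17459 + 8288/4241 = -74035331/4241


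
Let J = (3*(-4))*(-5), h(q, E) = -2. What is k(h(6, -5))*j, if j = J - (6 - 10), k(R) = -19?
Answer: -1216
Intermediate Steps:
J = 60 (J = -12*(-5) = 60)
j = 64 (j = 60 - (6 - 10) = 60 - 1*(-4) = 60 + 4 = 64)
k(h(6, -5))*j = -19*64 = -1216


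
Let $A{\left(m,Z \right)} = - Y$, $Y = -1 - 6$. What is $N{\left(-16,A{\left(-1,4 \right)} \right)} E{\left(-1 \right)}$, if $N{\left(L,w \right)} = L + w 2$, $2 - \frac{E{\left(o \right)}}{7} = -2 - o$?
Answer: $-42$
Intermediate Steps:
$Y = -7$ ($Y = -1 - 6 = -7$)
$A{\left(m,Z \right)} = 7$ ($A{\left(m,Z \right)} = \left(-1\right) \left(-7\right) = 7$)
$E{\left(o \right)} = 28 + 7 o$ ($E{\left(o \right)} = 14 - 7 \left(-2 - o\right) = 14 + \left(14 + 7 o\right) = 28 + 7 o$)
$N{\left(L,w \right)} = L + 2 w$
$N{\left(-16,A{\left(-1,4 \right)} \right)} E{\left(-1 \right)} = \left(-16 + 2 \cdot 7\right) \left(28 + 7 \left(-1\right)\right) = \left(-16 + 14\right) \left(28 - 7\right) = \left(-2\right) 21 = -42$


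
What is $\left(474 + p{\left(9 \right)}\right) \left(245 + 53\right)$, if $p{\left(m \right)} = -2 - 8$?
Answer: $138272$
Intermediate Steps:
$p{\left(m \right)} = -10$
$\left(474 + p{\left(9 \right)}\right) \left(245 + 53\right) = \left(474 - 10\right) \left(245 + 53\right) = 464 \cdot 298 = 138272$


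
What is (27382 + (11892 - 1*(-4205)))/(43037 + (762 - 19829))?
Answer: 14493/7990 ≈ 1.8139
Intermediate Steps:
(27382 + (11892 - 1*(-4205)))/(43037 + (762 - 19829)) = (27382 + (11892 + 4205))/(43037 - 19067) = (27382 + 16097)/23970 = 43479*(1/23970) = 14493/7990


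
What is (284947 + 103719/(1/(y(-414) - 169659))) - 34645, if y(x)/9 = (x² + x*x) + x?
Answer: 302003322519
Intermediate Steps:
y(x) = 9*x + 18*x² (y(x) = 9*((x² + x*x) + x) = 9*((x² + x²) + x) = 9*(2*x² + x) = 9*(x + 2*x²) = 9*x + 18*x²)
(284947 + 103719/(1/(y(-414) - 169659))) - 34645 = (284947 + 103719/(1/(9*(-414)*(1 + 2*(-414)) - 169659))) - 34645 = (284947 + 103719/(1/(9*(-414)*(1 - 828) - 169659))) - 34645 = (284947 + 103719/(1/(9*(-414)*(-827) - 169659))) - 34645 = (284947 + 103719/(1/(3081402 - 169659))) - 34645 = (284947 + 103719/(1/2911743)) - 34645 = (284947 + 103719*2911743) - 34645 = (284947 + 302003072217) - 34645 = 302003357164 - 34645 = 302003322519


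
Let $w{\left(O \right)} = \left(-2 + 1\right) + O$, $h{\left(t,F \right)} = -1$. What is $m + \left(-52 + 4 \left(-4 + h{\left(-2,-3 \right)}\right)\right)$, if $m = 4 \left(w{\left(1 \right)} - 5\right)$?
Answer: $-92$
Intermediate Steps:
$w{\left(O \right)} = -1 + O$
$m = -20$ ($m = 4 \left(\left(-1 + 1\right) - 5\right) = 4 \left(0 - 5\right) = 4 \left(-5\right) = -20$)
$m + \left(-52 + 4 \left(-4 + h{\left(-2,-3 \right)}\right)\right) = -20 - \left(52 - 4 \left(-4 - 1\right)\right) = -20 + \left(-52 + 4 \left(-5\right)\right) = -20 - 72 = -92$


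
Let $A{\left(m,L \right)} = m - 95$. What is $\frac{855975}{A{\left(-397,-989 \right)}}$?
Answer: $- \frac{285325}{164} \approx -1739.8$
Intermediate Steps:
$A{\left(m,L \right)} = -95 + m$ ($A{\left(m,L \right)} = m - 95 = -95 + m$)
$\frac{855975}{A{\left(-397,-989 \right)}} = \frac{855975}{-95 - 397} = \frac{855975}{-492} = 855975 \left(- \frac{1}{492}\right) = - \frac{285325}{164}$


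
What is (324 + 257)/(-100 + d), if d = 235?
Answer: 581/135 ≈ 4.3037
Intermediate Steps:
(324 + 257)/(-100 + d) = (324 + 257)/(-100 + 235) = 581/135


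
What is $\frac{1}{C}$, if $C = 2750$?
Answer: $\frac{1}{2750} \approx 0.00036364$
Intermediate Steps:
$\frac{1}{C} = \frac{1}{2750}$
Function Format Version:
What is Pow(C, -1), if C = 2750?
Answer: Rational(1, 2750) ≈ 0.00036364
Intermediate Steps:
Pow(C, -1) = Pow(2750, -1) = Rational(1, 2750)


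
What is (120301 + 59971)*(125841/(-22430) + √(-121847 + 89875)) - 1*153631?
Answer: -13065776041/11215 + 360544*I*√7993 ≈ -1.165e+6 + 3.2234e+7*I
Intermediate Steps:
(120301 + 59971)*(125841/(-22430) + √(-121847 + 89875)) - 1*153631 = 180272*(125841*(-1/22430) + √(-31972)) - 153631 = 180272*(-125841/22430 + 2*I*√7993) - 153631 = (-11342804376/11215 + 360544*I*√7993) - 153631 = -13065776041/11215 + 360544*I*√7993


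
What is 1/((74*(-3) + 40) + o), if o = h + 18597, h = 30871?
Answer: 1/49286 ≈ 2.0290e-5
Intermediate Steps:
o = 49468 (o = 30871 + 18597 = 49468)
1/((74*(-3) + 40) + o) = 1/((74*(-3) + 40) + 49468) = 1/((-222 + 40) + 49468) = 1/(-182 + 49468) = 1/49286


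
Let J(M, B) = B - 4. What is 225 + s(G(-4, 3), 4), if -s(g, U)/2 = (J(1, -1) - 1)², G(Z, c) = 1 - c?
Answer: 153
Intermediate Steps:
J(M, B) = -4 + B
s(g, U) = -72 (s(g, U) = -2*((-4 - 1) - 1)² = -2*(-5 - 1)² = -2*(-6)² = -2*36 = -72)
225 + s(G(-4, 3), 4) = 225 - 72 = 153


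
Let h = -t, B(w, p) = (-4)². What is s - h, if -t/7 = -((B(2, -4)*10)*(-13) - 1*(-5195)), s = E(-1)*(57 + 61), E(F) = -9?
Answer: 20743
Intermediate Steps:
B(w, p) = 16
s = -1062 (s = -9*(57 + 61) = -9*118 = -1062)
t = 21805 (t = -(-7)*((16*10)*(-13) - 1*(-5195)) = -(-7)*(160*(-13) + 5195) = -(-7)*(-2080 + 5195) = -(-7)*3115 = -7*(-3115) = 21805)
h = -21805 (h = -1*21805 = -21805)
s - h = -1062 - 1*(-21805) = -1062 + 21805 = 20743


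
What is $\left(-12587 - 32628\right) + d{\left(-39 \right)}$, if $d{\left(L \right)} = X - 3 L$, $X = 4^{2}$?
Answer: $-45082$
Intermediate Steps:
$X = 16$
$d{\left(L \right)} = 16 - 3 L$
$\left(-12587 - 32628\right) + d{\left(-39 \right)} = \left(-12587 - 32628\right) + \left(16 - -117\right) = -45215 + \left(16 + 117\right) = -45215 + 133 = -45082$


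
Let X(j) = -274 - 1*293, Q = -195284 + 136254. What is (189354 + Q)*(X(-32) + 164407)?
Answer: 21352284160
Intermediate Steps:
Q = -59030
X(j) = -567 (X(j) = -274 - 293 = -567)
(189354 + Q)*(X(-32) + 164407) = (189354 - 59030)*(-567 + 164407) = 130324*163840 = 21352284160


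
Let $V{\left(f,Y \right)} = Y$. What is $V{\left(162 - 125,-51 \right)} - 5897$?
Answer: $-5948$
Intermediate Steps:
$V{\left(162 - 125,-51 \right)} - 5897 = -51 - 5897 = -5948$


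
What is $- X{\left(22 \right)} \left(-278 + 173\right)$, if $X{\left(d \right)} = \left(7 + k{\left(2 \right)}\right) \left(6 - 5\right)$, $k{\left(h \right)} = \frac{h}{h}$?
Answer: $840$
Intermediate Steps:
$k{\left(h \right)} = 1$
$X{\left(d \right)} = 8$ ($X{\left(d \right)} = \left(7 + 1\right) \left(6 - 5\right) = 8 \cdot 1 = 8$)
$- X{\left(22 \right)} \left(-278 + 173\right) = \left(-1\right) 8 \left(-278 + 173\right) = \left(-8\right) \left(-105\right) = 840$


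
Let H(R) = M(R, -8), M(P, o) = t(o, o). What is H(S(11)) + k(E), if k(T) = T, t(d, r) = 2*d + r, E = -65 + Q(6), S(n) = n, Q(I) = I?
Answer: -83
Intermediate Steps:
E = -59 (E = -65 + 6 = -59)
t(d, r) = r + 2*d
M(P, o) = 3*o (M(P, o) = o + 2*o = 3*o)
H(R) = -24 (H(R) = 3*(-8) = -24)
H(S(11)) + k(E) = -24 - 59 = -83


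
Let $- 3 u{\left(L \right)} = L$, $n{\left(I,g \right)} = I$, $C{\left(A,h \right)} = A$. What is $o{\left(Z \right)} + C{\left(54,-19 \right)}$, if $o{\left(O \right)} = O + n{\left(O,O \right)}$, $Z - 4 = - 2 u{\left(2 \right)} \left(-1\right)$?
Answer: $\frac{178}{3} \approx 59.333$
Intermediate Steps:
$u{\left(L \right)} = - \frac{L}{3}$
$Z = \frac{8}{3}$ ($Z = 4 + - 2 \left(\left(- \frac{1}{3}\right) 2\right) \left(-1\right) = 4 + \left(-2\right) \left(- \frac{2}{3}\right) \left(-1\right) = 4 + \frac{4}{3} \left(-1\right) = 4 - \frac{4}{3} = \frac{8}{3} \approx 2.6667$)
$o{\left(O \right)} = 2 O$ ($o{\left(O \right)} = O + O = 2 O$)
$o{\left(Z \right)} + C{\left(54,-19 \right)} = 2 \cdot \frac{8}{3} + 54 = \frac{16}{3} + 54 = \frac{178}{3}$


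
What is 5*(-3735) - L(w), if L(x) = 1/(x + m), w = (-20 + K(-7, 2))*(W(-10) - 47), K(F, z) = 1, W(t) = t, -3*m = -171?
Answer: -21289501/1140 ≈ -18675.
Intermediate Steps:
m = 57 (m = -⅓*(-171) = 57)
w = 1083 (w = (-20 + 1)*(-10 - 47) = -19*(-57) = 1083)
L(x) = 1/(57 + x) (L(x) = 1/(x + 57) = 1/(57 + x))
5*(-3735) - L(w) = 5*(-3735) - 1/(57 + 1083) = -18675 - 1/1140 = -21289501/1140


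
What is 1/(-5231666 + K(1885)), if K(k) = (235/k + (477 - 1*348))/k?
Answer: -142129/743571447178 ≈ -1.9114e-7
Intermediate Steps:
K(k) = (129 + 235/k)/k (K(k) = (235/k + (477 - 348))/k = (235/k + 129)/k = (129 + 235/k)/k)
1/(-5231666 + K(1885)) = 1/(-5231666 + (235 + 129*1885)/1885**2) = 1/(-5231666 + (235 + 243165)/3553225) = 1/(-5231666 + (1/3553225)*243400) = 1/(-5231666 + 9736/142129) = 1/(-743571447178/142129) = -142129/743571447178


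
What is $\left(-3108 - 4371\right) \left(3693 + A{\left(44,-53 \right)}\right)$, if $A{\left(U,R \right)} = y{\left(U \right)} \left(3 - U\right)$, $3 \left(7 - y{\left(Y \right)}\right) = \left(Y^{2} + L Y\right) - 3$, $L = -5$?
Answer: $-200564343$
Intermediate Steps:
$y{\left(Y \right)} = 8 - \frac{Y^{2}}{3} + \frac{5 Y}{3}$ ($y{\left(Y \right)} = 7 - \frac{\left(Y^{2} - 5 Y\right) - 3}{3} = 7 - \frac{-3 + Y^{2} - 5 Y}{3} = 7 + \left(1 - \frac{Y^{2}}{3} + \frac{5 Y}{3}\right) = 8 - \frac{Y^{2}}{3} + \frac{5 Y}{3}$)
$A{\left(U,R \right)} = \left(3 - U\right) \left(8 - \frac{U^{2}}{3} + \frac{5 U}{3}\right)$ ($A{\left(U,R \right)} = \left(8 - \frac{U^{2}}{3} + \frac{5 U}{3}\right) \left(3 - U\right) = \left(3 - U\right) \left(8 - \frac{U^{2}}{3} + \frac{5 U}{3}\right)$)
$\left(-3108 - 4371\right) \left(3693 + A{\left(44,-53 \right)}\right) = \left(-3108 - 4371\right) \left(3693 - \frac{\left(-3 + 44\right) \left(24 - 44^{2} + 5 \cdot 44\right)}{3}\right) = - 7479 \left(3693 - \frac{41 \left(24 - 1936 + 220\right)}{3}\right) = - 7479 \left(3693 - \frac{41}{3} \left(-1692\right)\right) = - 7479 \left(3693 + 23124\right) = \left(-7479\right) 26817 = -200564343$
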